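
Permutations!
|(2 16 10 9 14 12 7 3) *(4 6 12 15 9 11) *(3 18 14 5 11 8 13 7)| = 16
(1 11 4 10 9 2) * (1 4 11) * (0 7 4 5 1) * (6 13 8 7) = (0 6 13 8 7 4 10 9 2 5 1) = [6, 0, 5, 3, 10, 1, 13, 4, 7, 2, 9, 11, 12, 8]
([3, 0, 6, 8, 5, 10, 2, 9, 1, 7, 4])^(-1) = [1, 8, 6, 0, 10, 4, 2, 9, 3, 7, 5]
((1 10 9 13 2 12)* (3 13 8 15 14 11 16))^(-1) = ((1 10 9 8 15 14 11 16 3 13 2 12))^(-1) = (1 12 2 13 3 16 11 14 15 8 9 10)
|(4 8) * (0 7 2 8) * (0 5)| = 6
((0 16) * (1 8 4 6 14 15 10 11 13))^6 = (16)(1 10 6)(4 13 15)(8 11 14)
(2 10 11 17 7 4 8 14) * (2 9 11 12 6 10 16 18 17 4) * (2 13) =(2 16 18 17 7 13)(4 8 14 9 11)(6 10 12) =[0, 1, 16, 3, 8, 5, 10, 13, 14, 11, 12, 4, 6, 2, 9, 15, 18, 7, 17]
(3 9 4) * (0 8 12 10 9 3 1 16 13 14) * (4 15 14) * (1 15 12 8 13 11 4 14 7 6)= (0 13 14)(1 16 11 4 15 7 6)(9 12 10)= [13, 16, 2, 3, 15, 5, 1, 6, 8, 12, 9, 4, 10, 14, 0, 7, 11]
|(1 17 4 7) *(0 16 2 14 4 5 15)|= |(0 16 2 14 4 7 1 17 5 15)|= 10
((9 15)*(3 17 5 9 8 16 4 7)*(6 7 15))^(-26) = (3 6 5)(4 8)(7 9 17)(15 16) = ((3 17 5 9 6 7)(4 15 8 16))^(-26)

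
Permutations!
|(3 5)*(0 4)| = 2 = |(0 4)(3 5)|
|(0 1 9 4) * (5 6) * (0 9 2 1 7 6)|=|(0 7 6 5)(1 2)(4 9)|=4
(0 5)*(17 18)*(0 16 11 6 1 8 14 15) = (0 5 16 11 6 1 8 14 15)(17 18) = [5, 8, 2, 3, 4, 16, 1, 7, 14, 9, 10, 6, 12, 13, 15, 0, 11, 18, 17]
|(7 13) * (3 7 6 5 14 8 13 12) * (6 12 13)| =4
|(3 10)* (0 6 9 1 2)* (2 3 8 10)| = |(0 6 9 1 3 2)(8 10)| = 6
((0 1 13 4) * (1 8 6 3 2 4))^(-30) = (13)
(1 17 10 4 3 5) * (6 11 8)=(1 17 10 4 3 5)(6 11 8)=[0, 17, 2, 5, 3, 1, 11, 7, 6, 9, 4, 8, 12, 13, 14, 15, 16, 10]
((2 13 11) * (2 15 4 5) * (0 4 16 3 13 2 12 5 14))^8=((0 4 14)(3 13 11 15 16)(5 12))^8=(0 14 4)(3 15 13 16 11)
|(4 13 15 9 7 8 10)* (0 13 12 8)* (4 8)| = 10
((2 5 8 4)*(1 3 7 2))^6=(1 4 8 5 2 7 3)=((1 3 7 2 5 8 4))^6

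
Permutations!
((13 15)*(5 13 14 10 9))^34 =(5 10 15)(9 14 13)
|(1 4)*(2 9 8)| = 6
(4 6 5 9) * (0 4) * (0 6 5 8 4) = [0, 1, 2, 3, 5, 9, 8, 7, 4, 6] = (4 5 9 6 8)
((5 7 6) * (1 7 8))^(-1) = ((1 7 6 5 8))^(-1) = (1 8 5 6 7)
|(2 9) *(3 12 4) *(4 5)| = 4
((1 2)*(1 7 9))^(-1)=((1 2 7 9))^(-1)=(1 9 7 2)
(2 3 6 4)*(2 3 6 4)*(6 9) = (2 9 6)(3 4) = [0, 1, 9, 4, 3, 5, 2, 7, 8, 6]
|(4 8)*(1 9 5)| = |(1 9 5)(4 8)| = 6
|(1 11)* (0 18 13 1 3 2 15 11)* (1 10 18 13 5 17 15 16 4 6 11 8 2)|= 15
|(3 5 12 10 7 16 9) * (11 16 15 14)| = 10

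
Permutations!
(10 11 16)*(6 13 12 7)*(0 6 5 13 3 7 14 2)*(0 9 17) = (0 6 3 7 5 13 12 14 2 9 17)(10 11 16) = [6, 1, 9, 7, 4, 13, 3, 5, 8, 17, 11, 16, 14, 12, 2, 15, 10, 0]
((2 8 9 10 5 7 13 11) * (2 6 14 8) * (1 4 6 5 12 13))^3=((1 4 6 14 8 9 10 12 13 11 5 7))^3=(1 14 10 11)(4 8 12 5)(6 9 13 7)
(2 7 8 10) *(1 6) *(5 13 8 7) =(1 6)(2 5 13 8 10) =[0, 6, 5, 3, 4, 13, 1, 7, 10, 9, 2, 11, 12, 8]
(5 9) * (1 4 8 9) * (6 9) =(1 4 8 6 9 5) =[0, 4, 2, 3, 8, 1, 9, 7, 6, 5]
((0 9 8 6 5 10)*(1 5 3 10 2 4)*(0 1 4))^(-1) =((0 9 8 6 3 10 1 5 2))^(-1) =(0 2 5 1 10 3 6 8 9)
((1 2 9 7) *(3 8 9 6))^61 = (1 9 3 2 7 8 6)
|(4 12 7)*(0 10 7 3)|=|(0 10 7 4 12 3)|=6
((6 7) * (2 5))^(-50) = (7)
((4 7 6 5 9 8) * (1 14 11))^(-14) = (1 14 11)(4 9 6)(5 7 8)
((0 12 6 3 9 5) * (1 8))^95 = (0 5 9 3 6 12)(1 8)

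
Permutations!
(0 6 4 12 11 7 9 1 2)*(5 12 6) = [5, 2, 0, 3, 6, 12, 4, 9, 8, 1, 10, 7, 11] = (0 5 12 11 7 9 1 2)(4 6)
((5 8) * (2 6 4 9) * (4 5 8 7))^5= ((2 6 5 7 4 9))^5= (2 9 4 7 5 6)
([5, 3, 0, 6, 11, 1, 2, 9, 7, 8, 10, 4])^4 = [6, 0, 3, 5, 4, 2, 1, 9, 7, 8, 10, 11]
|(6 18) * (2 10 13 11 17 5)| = 6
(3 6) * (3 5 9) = (3 6 5 9) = [0, 1, 2, 6, 4, 9, 5, 7, 8, 3]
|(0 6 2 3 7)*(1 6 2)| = 4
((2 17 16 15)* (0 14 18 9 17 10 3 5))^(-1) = ((0 14 18 9 17 16 15 2 10 3 5))^(-1) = (0 5 3 10 2 15 16 17 9 18 14)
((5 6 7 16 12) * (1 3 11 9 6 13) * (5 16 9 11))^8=((1 3 5 13)(6 7 9)(12 16))^8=(16)(6 9 7)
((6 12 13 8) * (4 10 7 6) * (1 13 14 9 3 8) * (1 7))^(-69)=(1 8 14 7 10 3 12 13 4 9 6)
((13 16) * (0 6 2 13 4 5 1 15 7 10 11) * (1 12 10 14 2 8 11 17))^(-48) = (17)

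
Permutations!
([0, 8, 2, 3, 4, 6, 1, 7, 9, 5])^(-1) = [0, 6, 2, 3, 4, 9, 5, 7, 1, 8]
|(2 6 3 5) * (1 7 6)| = 6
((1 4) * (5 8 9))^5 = (1 4)(5 9 8)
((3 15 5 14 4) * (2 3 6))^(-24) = ((2 3 15 5 14 4 6))^(-24) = (2 14 3 4 15 6 5)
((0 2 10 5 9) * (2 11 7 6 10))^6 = (0 9 5 10 6 7 11)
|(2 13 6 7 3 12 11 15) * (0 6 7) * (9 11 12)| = 14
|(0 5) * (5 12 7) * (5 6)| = 5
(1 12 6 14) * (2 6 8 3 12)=(1 2 6 14)(3 12 8)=[0, 2, 6, 12, 4, 5, 14, 7, 3, 9, 10, 11, 8, 13, 1]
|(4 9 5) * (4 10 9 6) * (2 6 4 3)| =|(2 6 3)(5 10 9)| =3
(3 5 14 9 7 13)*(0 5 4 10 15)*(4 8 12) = (0 5 14 9 7 13 3 8 12 4 10 15) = [5, 1, 2, 8, 10, 14, 6, 13, 12, 7, 15, 11, 4, 3, 9, 0]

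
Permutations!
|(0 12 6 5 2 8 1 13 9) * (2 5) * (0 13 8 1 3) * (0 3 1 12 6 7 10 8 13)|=|(0 6 2 12 7 10 8 1 13 9)|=10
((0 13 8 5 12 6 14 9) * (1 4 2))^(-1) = (0 9 14 6 12 5 8 13)(1 2 4)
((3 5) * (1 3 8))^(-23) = ((1 3 5 8))^(-23) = (1 3 5 8)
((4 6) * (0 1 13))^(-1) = (0 13 1)(4 6)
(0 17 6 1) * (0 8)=(0 17 6 1 8)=[17, 8, 2, 3, 4, 5, 1, 7, 0, 9, 10, 11, 12, 13, 14, 15, 16, 6]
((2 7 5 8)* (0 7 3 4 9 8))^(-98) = ((0 7 5)(2 3 4 9 8))^(-98) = (0 7 5)(2 4 8 3 9)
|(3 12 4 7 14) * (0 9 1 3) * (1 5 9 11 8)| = |(0 11 8 1 3 12 4 7 14)(5 9)| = 18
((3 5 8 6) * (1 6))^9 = ((1 6 3 5 8))^9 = (1 8 5 3 6)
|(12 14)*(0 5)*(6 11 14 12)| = |(0 5)(6 11 14)| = 6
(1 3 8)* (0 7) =[7, 3, 2, 8, 4, 5, 6, 0, 1] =(0 7)(1 3 8)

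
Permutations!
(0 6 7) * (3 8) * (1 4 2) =(0 6 7)(1 4 2)(3 8) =[6, 4, 1, 8, 2, 5, 7, 0, 3]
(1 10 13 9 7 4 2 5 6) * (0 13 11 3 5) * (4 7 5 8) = (0 13 9 5 6 1 10 11 3 8 4 2) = [13, 10, 0, 8, 2, 6, 1, 7, 4, 5, 11, 3, 12, 9]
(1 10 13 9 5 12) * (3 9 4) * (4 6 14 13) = (1 10 4 3 9 5 12)(6 14 13) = [0, 10, 2, 9, 3, 12, 14, 7, 8, 5, 4, 11, 1, 6, 13]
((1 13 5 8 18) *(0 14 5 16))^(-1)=(0 16 13 1 18 8 5 14)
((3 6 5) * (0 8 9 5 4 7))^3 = ((0 8 9 5 3 6 4 7))^3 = (0 5 4 8 3 7 9 6)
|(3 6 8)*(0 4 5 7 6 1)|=8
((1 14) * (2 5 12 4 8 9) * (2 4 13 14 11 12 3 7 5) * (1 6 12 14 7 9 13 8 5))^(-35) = ((1 11 14 6 12 8 13 7)(3 9 4 5))^(-35) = (1 8 14 7 12 11 13 6)(3 9 4 5)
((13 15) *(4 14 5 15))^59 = ((4 14 5 15 13))^59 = (4 13 15 5 14)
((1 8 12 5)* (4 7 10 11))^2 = (1 12)(4 10)(5 8)(7 11)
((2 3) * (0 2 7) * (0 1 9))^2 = ((0 2 3 7 1 9))^2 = (0 3 1)(2 7 9)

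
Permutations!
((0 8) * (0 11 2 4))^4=((0 8 11 2 4))^4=(0 4 2 11 8)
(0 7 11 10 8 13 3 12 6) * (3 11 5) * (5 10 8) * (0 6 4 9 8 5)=(0 7 10)(3 12 4 9 8 13 11 5)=[7, 1, 2, 12, 9, 3, 6, 10, 13, 8, 0, 5, 4, 11]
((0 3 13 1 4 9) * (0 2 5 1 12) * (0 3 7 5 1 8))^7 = (0 8 5 7)(1 2 9 4)(3 13 12)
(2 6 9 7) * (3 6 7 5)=(2 7)(3 6 9 5)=[0, 1, 7, 6, 4, 3, 9, 2, 8, 5]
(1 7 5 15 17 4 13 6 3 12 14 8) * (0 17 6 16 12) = [17, 7, 2, 0, 13, 15, 3, 5, 1, 9, 10, 11, 14, 16, 8, 6, 12, 4] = (0 17 4 13 16 12 14 8 1 7 5 15 6 3)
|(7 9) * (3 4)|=2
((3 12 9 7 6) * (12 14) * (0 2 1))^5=(0 1 2)(3 6 7 9 12 14)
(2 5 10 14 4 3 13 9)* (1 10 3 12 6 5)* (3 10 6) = (1 6 5 10 14 4 12 3 13 9 2) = [0, 6, 1, 13, 12, 10, 5, 7, 8, 2, 14, 11, 3, 9, 4]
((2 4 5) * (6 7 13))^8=((2 4 5)(6 7 13))^8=(2 5 4)(6 13 7)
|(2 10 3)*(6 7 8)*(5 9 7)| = |(2 10 3)(5 9 7 8 6)| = 15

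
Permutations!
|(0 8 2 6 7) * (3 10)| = |(0 8 2 6 7)(3 10)| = 10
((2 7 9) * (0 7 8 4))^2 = ((0 7 9 2 8 4))^2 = (0 9 8)(2 4 7)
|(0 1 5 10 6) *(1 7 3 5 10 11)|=|(0 7 3 5 11 1 10 6)|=8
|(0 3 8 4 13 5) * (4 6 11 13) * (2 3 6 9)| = 20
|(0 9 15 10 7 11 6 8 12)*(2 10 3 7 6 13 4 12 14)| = 45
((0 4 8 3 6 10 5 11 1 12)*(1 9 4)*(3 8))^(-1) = (0 12 1)(3 4 9 11 5 10 6)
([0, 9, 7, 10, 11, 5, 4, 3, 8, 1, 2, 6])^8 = (4 6 11)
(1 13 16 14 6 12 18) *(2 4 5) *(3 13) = [0, 3, 4, 13, 5, 2, 12, 7, 8, 9, 10, 11, 18, 16, 6, 15, 14, 17, 1] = (1 3 13 16 14 6 12 18)(2 4 5)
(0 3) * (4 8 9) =(0 3)(4 8 9) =[3, 1, 2, 0, 8, 5, 6, 7, 9, 4]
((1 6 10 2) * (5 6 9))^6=((1 9 5 6 10 2))^6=(10)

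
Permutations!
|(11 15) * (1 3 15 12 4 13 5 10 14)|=|(1 3 15 11 12 4 13 5 10 14)|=10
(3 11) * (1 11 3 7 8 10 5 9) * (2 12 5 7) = (1 11 2 12 5 9)(7 8 10) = [0, 11, 12, 3, 4, 9, 6, 8, 10, 1, 7, 2, 5]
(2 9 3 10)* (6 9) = [0, 1, 6, 10, 4, 5, 9, 7, 8, 3, 2] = (2 6 9 3 10)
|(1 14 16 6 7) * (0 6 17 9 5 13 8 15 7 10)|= |(0 6 10)(1 14 16 17 9 5 13 8 15 7)|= 30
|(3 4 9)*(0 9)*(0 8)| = 5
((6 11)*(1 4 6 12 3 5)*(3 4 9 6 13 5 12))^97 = ((1 9 6 11 3 12 4 13 5))^97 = (1 13 12 11 9 5 4 3 6)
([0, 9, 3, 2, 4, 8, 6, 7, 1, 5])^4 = (9)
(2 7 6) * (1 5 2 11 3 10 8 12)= (1 5 2 7 6 11 3 10 8 12)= [0, 5, 7, 10, 4, 2, 11, 6, 12, 9, 8, 3, 1]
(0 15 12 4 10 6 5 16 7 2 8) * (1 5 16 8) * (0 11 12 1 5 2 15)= [0, 2, 5, 3, 10, 8, 16, 15, 11, 9, 6, 12, 4, 13, 14, 1, 7]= (1 2 5 8 11 12 4 10 6 16 7 15)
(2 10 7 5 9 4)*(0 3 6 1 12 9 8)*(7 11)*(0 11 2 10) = [3, 12, 0, 6, 10, 8, 1, 5, 11, 4, 2, 7, 9] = (0 3 6 1 12 9 4 10 2)(5 8 11 7)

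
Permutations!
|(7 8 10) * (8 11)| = 4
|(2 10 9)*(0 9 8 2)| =6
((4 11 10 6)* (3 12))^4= ((3 12)(4 11 10 6))^4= (12)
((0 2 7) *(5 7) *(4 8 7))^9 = (0 4)(2 8)(5 7)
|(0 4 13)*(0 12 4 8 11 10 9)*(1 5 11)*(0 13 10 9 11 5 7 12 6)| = 11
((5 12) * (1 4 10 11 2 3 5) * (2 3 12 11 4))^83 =(1 12 2)(3 11 5)(4 10)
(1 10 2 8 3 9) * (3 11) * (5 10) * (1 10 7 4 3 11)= (11)(1 5 7 4 3 9 10 2 8)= [0, 5, 8, 9, 3, 7, 6, 4, 1, 10, 2, 11]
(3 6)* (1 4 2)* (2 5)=(1 4 5 2)(3 6)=[0, 4, 1, 6, 5, 2, 3]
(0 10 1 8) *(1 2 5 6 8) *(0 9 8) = [10, 1, 5, 3, 4, 6, 0, 7, 9, 8, 2] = (0 10 2 5 6)(8 9)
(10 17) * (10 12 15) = (10 17 12 15) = [0, 1, 2, 3, 4, 5, 6, 7, 8, 9, 17, 11, 15, 13, 14, 10, 16, 12]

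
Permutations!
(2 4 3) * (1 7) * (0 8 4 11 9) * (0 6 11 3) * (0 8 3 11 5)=(0 3 2 11 9 6 5)(1 7)(4 8)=[3, 7, 11, 2, 8, 0, 5, 1, 4, 6, 10, 9]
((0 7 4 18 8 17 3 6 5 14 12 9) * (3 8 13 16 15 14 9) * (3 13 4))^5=(0 9 5 6 3 7)(4 18)(8 17)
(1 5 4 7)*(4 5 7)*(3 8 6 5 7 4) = (1 4 3 8 6 5 7) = [0, 4, 2, 8, 3, 7, 5, 1, 6]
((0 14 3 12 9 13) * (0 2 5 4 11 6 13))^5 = (14)(2 13 6 11 4 5)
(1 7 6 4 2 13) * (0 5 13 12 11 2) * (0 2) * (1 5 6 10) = (0 6 4 2 12 11)(1 7 10)(5 13) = [6, 7, 12, 3, 2, 13, 4, 10, 8, 9, 1, 0, 11, 5]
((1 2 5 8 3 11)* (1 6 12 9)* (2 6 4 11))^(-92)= ((1 6 12 9)(2 5 8 3)(4 11))^(-92)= (12)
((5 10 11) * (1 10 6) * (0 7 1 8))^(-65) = ((0 7 1 10 11 5 6 8))^(-65) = (0 8 6 5 11 10 1 7)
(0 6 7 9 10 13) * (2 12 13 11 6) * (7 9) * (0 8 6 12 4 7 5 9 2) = (2 4 7 5 9 10 11 12 13 8 6) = [0, 1, 4, 3, 7, 9, 2, 5, 6, 10, 11, 12, 13, 8]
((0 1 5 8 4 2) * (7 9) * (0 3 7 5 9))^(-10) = ((0 1 9 5 8 4 2 3 7))^(-10) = (0 7 3 2 4 8 5 9 1)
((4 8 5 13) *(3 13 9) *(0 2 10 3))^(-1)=(0 9 5 8 4 13 3 10 2)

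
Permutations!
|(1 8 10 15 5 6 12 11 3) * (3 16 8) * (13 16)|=|(1 3)(5 6 12 11 13 16 8 10 15)|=18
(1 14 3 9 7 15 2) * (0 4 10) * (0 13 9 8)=(0 4 10 13 9 7 15 2 1 14 3 8)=[4, 14, 1, 8, 10, 5, 6, 15, 0, 7, 13, 11, 12, 9, 3, 2]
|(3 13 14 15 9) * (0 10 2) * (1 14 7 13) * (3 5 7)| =|(0 10 2)(1 14 15 9 5 7 13 3)| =24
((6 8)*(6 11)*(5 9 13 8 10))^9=((5 9 13 8 11 6 10))^9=(5 13 11 10 9 8 6)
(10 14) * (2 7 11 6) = [0, 1, 7, 3, 4, 5, 2, 11, 8, 9, 14, 6, 12, 13, 10] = (2 7 11 6)(10 14)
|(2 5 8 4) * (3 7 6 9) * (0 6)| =20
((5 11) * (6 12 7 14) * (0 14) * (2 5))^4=(0 7 12 6 14)(2 5 11)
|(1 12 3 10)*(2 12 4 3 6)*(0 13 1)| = 6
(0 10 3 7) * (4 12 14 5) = [10, 1, 2, 7, 12, 4, 6, 0, 8, 9, 3, 11, 14, 13, 5] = (0 10 3 7)(4 12 14 5)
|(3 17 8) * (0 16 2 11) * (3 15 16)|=|(0 3 17 8 15 16 2 11)|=8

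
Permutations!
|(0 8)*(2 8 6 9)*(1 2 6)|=|(0 1 2 8)(6 9)|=4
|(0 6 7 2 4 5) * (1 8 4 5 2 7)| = 7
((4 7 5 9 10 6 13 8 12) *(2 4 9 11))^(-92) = ((2 4 7 5 11)(6 13 8 12 9 10))^(-92) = (2 5 4 11 7)(6 9 8)(10 12 13)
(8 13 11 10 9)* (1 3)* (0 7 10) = [7, 3, 2, 1, 4, 5, 6, 10, 13, 8, 9, 0, 12, 11] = (0 7 10 9 8 13 11)(1 3)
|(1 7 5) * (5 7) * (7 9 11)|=6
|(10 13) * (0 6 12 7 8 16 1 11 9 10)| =|(0 6 12 7 8 16 1 11 9 10 13)| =11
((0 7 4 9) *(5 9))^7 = (0 4 9 7 5)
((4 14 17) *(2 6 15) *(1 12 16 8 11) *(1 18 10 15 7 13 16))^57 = ((1 12)(2 6 7 13 16 8 11 18 10 15)(4 14 17))^57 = (1 12)(2 18 16 6 10 8 7 15 11 13)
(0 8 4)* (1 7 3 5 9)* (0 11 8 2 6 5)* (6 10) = (0 2 10 6 5 9 1 7 3)(4 11 8) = [2, 7, 10, 0, 11, 9, 5, 3, 4, 1, 6, 8]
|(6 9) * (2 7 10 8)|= |(2 7 10 8)(6 9)|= 4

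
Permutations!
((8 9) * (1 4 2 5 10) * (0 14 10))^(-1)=((0 14 10 1 4 2 5)(8 9))^(-1)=(0 5 2 4 1 10 14)(8 9)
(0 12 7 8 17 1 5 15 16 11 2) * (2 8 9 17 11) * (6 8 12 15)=(0 15 16 2)(1 5 6 8 11 12 7 9 17)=[15, 5, 0, 3, 4, 6, 8, 9, 11, 17, 10, 12, 7, 13, 14, 16, 2, 1]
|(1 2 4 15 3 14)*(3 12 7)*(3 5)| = 9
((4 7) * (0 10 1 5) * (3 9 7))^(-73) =(0 5 1 10)(3 4 7 9)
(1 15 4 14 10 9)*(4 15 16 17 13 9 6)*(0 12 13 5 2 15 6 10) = (0 12 13 9 1 16 17 5 2 15 6 4 14) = [12, 16, 15, 3, 14, 2, 4, 7, 8, 1, 10, 11, 13, 9, 0, 6, 17, 5]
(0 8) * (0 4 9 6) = (0 8 4 9 6) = [8, 1, 2, 3, 9, 5, 0, 7, 4, 6]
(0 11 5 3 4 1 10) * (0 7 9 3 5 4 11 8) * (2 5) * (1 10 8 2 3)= (0 2 5 3 11 4 10 7 9 1 8)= [2, 8, 5, 11, 10, 3, 6, 9, 0, 1, 7, 4]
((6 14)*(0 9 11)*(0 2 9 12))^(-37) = (0 12)(2 11 9)(6 14) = ((0 12)(2 9 11)(6 14))^(-37)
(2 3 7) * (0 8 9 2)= [8, 1, 3, 7, 4, 5, 6, 0, 9, 2]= (0 8 9 2 3 7)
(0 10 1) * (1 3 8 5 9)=(0 10 3 8 5 9 1)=[10, 0, 2, 8, 4, 9, 6, 7, 5, 1, 3]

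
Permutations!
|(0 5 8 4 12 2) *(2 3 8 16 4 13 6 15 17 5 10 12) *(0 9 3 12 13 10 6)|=13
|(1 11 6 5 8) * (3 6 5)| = 4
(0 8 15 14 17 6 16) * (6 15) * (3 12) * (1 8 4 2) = [4, 8, 1, 12, 2, 5, 16, 7, 6, 9, 10, 11, 3, 13, 17, 14, 0, 15] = (0 4 2 1 8 6 16)(3 12)(14 17 15)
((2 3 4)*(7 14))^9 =((2 3 4)(7 14))^9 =(7 14)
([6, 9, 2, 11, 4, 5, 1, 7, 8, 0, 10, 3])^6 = (11)(0 1)(6 9)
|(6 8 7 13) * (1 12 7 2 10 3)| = |(1 12 7 13 6 8 2 10 3)| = 9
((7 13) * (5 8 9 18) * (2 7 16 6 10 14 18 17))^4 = ((2 7 13 16 6 10 14 18 5 8 9 17))^4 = (2 6 5)(7 10 8)(9 13 14)(16 18 17)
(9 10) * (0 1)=(0 1)(9 10)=[1, 0, 2, 3, 4, 5, 6, 7, 8, 10, 9]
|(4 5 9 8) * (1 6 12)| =|(1 6 12)(4 5 9 8)| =12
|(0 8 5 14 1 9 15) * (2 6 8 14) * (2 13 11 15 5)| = |(0 14 1 9 5 13 11 15)(2 6 8)| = 24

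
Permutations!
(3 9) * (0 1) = (0 1)(3 9) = [1, 0, 2, 9, 4, 5, 6, 7, 8, 3]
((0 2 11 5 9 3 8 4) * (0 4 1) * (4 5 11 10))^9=((11)(0 2 10 4 5 9 3 8 1))^9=(11)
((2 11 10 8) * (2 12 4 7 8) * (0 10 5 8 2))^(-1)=(0 10)(2 7 4 12 8 5 11)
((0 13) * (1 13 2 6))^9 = ((0 2 6 1 13))^9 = (0 13 1 6 2)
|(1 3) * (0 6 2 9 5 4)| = 6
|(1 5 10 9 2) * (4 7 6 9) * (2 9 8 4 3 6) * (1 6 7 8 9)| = |(1 5 10 3 7 2 6 9)(4 8)| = 8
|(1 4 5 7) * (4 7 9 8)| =4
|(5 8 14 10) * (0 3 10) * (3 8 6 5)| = 6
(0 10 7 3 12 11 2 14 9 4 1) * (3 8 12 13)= (0 10 7 8 12 11 2 14 9 4 1)(3 13)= [10, 0, 14, 13, 1, 5, 6, 8, 12, 4, 7, 2, 11, 3, 9]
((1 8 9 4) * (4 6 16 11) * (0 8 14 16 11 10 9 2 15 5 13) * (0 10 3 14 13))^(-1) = ((0 8 2 15 5)(1 13 10 9 6 11 4)(3 14 16))^(-1) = (0 5 15 2 8)(1 4 11 6 9 10 13)(3 16 14)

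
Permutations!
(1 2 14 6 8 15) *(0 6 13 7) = (0 6 8 15 1 2 14 13 7) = [6, 2, 14, 3, 4, 5, 8, 0, 15, 9, 10, 11, 12, 7, 13, 1]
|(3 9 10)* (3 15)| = 4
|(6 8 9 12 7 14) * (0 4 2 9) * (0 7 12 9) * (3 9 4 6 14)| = 8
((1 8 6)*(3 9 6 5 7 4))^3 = ((1 8 5 7 4 3 9 6))^3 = (1 7 9 8 4 6 5 3)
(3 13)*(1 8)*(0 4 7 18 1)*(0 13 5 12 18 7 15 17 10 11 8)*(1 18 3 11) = (18)(0 4 15 17 10 1)(3 5 12)(8 13 11) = [4, 0, 2, 5, 15, 12, 6, 7, 13, 9, 1, 8, 3, 11, 14, 17, 16, 10, 18]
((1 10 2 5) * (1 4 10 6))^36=((1 6)(2 5 4 10))^36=(10)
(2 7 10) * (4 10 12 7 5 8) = (2 5 8 4 10)(7 12) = [0, 1, 5, 3, 10, 8, 6, 12, 4, 9, 2, 11, 7]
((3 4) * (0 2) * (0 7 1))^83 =((0 2 7 1)(3 4))^83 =(0 1 7 2)(3 4)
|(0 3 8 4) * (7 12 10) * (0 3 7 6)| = 15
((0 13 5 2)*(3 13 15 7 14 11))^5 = ((0 15 7 14 11 3 13 5 2))^5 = (0 3 15 13 7 5 14 2 11)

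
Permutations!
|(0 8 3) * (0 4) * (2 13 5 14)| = 4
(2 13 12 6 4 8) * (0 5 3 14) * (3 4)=(0 5 4 8 2 13 12 6 3 14)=[5, 1, 13, 14, 8, 4, 3, 7, 2, 9, 10, 11, 6, 12, 0]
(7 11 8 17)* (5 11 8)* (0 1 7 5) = [1, 7, 2, 3, 4, 11, 6, 8, 17, 9, 10, 0, 12, 13, 14, 15, 16, 5] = (0 1 7 8 17 5 11)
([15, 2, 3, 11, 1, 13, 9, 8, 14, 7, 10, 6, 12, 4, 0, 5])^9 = [6, 0, 15, 5, 14, 7, 4, 2, 3, 1, 10, 13, 12, 8, 11, 9]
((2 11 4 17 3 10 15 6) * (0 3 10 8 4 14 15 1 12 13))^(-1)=((0 3 8 4 17 10 1 12 13)(2 11 14 15 6))^(-1)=(0 13 12 1 10 17 4 8 3)(2 6 15 14 11)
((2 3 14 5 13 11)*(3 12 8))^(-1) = (2 11 13 5 14 3 8 12)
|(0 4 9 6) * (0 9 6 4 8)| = 6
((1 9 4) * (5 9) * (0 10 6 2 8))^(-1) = ((0 10 6 2 8)(1 5 9 4))^(-1) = (0 8 2 6 10)(1 4 9 5)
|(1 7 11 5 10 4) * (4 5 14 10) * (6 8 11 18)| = 10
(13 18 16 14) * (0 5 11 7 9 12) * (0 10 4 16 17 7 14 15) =(0 5 11 14 13 18 17 7 9 12 10 4 16 15) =[5, 1, 2, 3, 16, 11, 6, 9, 8, 12, 4, 14, 10, 18, 13, 0, 15, 7, 17]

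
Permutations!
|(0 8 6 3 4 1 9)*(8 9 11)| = |(0 9)(1 11 8 6 3 4)| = 6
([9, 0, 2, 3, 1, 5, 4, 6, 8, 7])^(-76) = (0 7 4)(1 9 6)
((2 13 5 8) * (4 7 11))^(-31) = (2 13 5 8)(4 11 7)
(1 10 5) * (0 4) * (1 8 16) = (0 4)(1 10 5 8 16) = [4, 10, 2, 3, 0, 8, 6, 7, 16, 9, 5, 11, 12, 13, 14, 15, 1]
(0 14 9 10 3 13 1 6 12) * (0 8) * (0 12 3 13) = (0 14 9 10 13 1 6 3)(8 12) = [14, 6, 2, 0, 4, 5, 3, 7, 12, 10, 13, 11, 8, 1, 9]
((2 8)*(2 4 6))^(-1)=((2 8 4 6))^(-1)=(2 6 4 8)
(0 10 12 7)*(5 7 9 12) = [10, 1, 2, 3, 4, 7, 6, 0, 8, 12, 5, 11, 9] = (0 10 5 7)(9 12)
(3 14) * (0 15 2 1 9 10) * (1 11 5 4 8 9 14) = [15, 14, 11, 1, 8, 4, 6, 7, 9, 10, 0, 5, 12, 13, 3, 2] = (0 15 2 11 5 4 8 9 10)(1 14 3)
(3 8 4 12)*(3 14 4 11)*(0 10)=(0 10)(3 8 11)(4 12 14)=[10, 1, 2, 8, 12, 5, 6, 7, 11, 9, 0, 3, 14, 13, 4]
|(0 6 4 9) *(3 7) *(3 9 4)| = |(0 6 3 7 9)| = 5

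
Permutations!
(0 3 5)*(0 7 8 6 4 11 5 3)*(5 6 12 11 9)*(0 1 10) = (0 1 10)(4 9 5 7 8 12 11 6) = [1, 10, 2, 3, 9, 7, 4, 8, 12, 5, 0, 6, 11]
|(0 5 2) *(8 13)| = 6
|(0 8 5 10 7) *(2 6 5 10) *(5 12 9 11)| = |(0 8 10 7)(2 6 12 9 11 5)| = 12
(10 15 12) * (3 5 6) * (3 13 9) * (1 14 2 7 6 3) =(1 14 2 7 6 13 9)(3 5)(10 15 12) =[0, 14, 7, 5, 4, 3, 13, 6, 8, 1, 15, 11, 10, 9, 2, 12]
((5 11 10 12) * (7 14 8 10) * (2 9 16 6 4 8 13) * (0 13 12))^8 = ((0 13 2 9 16 6 4 8 10)(5 11 7 14 12))^8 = (0 10 8 4 6 16 9 2 13)(5 14 11 12 7)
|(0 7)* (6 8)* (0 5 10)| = 4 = |(0 7 5 10)(6 8)|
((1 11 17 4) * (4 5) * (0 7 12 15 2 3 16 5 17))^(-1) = (17)(0 11 1 4 5 16 3 2 15 12 7)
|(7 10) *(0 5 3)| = 6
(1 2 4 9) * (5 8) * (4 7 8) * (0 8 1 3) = [8, 2, 7, 0, 9, 4, 6, 1, 5, 3] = (0 8 5 4 9 3)(1 2 7)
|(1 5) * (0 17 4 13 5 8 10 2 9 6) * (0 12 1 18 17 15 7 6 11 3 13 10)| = 70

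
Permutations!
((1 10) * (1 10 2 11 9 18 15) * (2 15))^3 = (1 15)(2 18 9 11)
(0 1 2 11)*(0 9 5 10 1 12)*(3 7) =(0 12)(1 2 11 9 5 10)(3 7) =[12, 2, 11, 7, 4, 10, 6, 3, 8, 5, 1, 9, 0]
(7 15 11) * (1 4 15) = [0, 4, 2, 3, 15, 5, 6, 1, 8, 9, 10, 7, 12, 13, 14, 11] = (1 4 15 11 7)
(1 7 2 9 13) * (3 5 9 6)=(1 7 2 6 3 5 9 13)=[0, 7, 6, 5, 4, 9, 3, 2, 8, 13, 10, 11, 12, 1]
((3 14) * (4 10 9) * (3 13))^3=((3 14 13)(4 10 9))^3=(14)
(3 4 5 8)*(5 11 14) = (3 4 11 14 5 8) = [0, 1, 2, 4, 11, 8, 6, 7, 3, 9, 10, 14, 12, 13, 5]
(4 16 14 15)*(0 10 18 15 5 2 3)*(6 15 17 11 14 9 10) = (0 6 15 4 16 9 10 18 17 11 14 5 2 3) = [6, 1, 3, 0, 16, 2, 15, 7, 8, 10, 18, 14, 12, 13, 5, 4, 9, 11, 17]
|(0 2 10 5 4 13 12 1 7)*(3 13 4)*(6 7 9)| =11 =|(0 2 10 5 3 13 12 1 9 6 7)|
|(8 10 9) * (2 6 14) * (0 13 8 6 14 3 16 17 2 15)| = 12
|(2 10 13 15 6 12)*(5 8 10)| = |(2 5 8 10 13 15 6 12)| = 8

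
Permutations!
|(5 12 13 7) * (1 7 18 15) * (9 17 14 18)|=10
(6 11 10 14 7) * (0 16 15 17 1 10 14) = (0 16 15 17 1 10)(6 11 14 7) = [16, 10, 2, 3, 4, 5, 11, 6, 8, 9, 0, 14, 12, 13, 7, 17, 15, 1]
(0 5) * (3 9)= (0 5)(3 9)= [5, 1, 2, 9, 4, 0, 6, 7, 8, 3]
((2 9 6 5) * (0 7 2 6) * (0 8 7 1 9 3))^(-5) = ((0 1 9 8 7 2 3)(5 6))^(-5) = (0 9 7 3 1 8 2)(5 6)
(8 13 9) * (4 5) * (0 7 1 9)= (0 7 1 9 8 13)(4 5)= [7, 9, 2, 3, 5, 4, 6, 1, 13, 8, 10, 11, 12, 0]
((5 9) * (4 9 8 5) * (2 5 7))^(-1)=(2 7 8 5)(4 9)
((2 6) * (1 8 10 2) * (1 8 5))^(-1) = ((1 5)(2 6 8 10))^(-1) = (1 5)(2 10 8 6)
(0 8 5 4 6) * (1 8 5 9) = (0 5 4 6)(1 8 9) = [5, 8, 2, 3, 6, 4, 0, 7, 9, 1]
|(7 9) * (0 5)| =2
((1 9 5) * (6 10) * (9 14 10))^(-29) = ((1 14 10 6 9 5))^(-29) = (1 14 10 6 9 5)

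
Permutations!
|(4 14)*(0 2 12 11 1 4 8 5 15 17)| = |(0 2 12 11 1 4 14 8 5 15 17)| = 11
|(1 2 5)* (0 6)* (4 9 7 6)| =|(0 4 9 7 6)(1 2 5)| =15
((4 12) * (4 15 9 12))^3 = ((9 12 15))^3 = (15)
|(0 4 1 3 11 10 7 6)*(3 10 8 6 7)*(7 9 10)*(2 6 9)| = |(0 4 1 7 2 6)(3 11 8 9 10)| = 30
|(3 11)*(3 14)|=|(3 11 14)|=3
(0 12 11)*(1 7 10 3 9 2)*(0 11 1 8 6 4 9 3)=[12, 7, 8, 3, 9, 5, 4, 10, 6, 2, 0, 11, 1]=(0 12 1 7 10)(2 8 6 4 9)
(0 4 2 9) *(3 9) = [4, 1, 3, 9, 2, 5, 6, 7, 8, 0] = (0 4 2 3 9)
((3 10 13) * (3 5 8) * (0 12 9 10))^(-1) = ((0 12 9 10 13 5 8 3))^(-1) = (0 3 8 5 13 10 9 12)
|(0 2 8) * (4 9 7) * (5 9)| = 12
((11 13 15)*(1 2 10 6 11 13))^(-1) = (1 11 6 10 2)(13 15)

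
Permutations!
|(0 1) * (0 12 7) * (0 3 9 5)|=7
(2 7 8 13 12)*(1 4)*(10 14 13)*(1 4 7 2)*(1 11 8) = (1 7)(8 10 14 13 12 11) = [0, 7, 2, 3, 4, 5, 6, 1, 10, 9, 14, 8, 11, 12, 13]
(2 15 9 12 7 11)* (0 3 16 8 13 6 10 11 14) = [3, 1, 15, 16, 4, 5, 10, 14, 13, 12, 11, 2, 7, 6, 0, 9, 8] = (0 3 16 8 13 6 10 11 2 15 9 12 7 14)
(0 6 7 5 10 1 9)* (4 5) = (0 6 7 4 5 10 1 9) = [6, 9, 2, 3, 5, 10, 7, 4, 8, 0, 1]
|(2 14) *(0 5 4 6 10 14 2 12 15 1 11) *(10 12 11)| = 10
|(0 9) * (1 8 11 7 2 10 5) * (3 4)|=14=|(0 9)(1 8 11 7 2 10 5)(3 4)|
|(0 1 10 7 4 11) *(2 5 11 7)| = |(0 1 10 2 5 11)(4 7)| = 6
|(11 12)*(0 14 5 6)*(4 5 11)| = 7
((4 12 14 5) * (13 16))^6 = ((4 12 14 5)(13 16))^6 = (16)(4 14)(5 12)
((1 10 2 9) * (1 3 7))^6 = ((1 10 2 9 3 7))^6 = (10)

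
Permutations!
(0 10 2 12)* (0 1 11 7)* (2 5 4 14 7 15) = (0 10 5 4 14 7)(1 11 15 2 12) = [10, 11, 12, 3, 14, 4, 6, 0, 8, 9, 5, 15, 1, 13, 7, 2]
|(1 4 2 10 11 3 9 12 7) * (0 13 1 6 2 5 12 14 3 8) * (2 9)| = 15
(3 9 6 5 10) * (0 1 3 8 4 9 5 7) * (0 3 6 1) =[0, 6, 2, 5, 9, 10, 7, 3, 4, 1, 8] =(1 6 7 3 5 10 8 4 9)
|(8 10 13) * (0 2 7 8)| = |(0 2 7 8 10 13)| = 6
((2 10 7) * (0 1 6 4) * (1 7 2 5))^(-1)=(0 4 6 1 5 7)(2 10)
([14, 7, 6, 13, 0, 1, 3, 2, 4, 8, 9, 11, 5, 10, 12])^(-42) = [0, 1, 2, 3, 4, 5, 6, 7, 8, 9, 10, 11, 12, 13, 14]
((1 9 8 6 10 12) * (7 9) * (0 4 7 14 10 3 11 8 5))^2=(0 7 5 4 9)(1 10)(3 8)(6 11)(12 14)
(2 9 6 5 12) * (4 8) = [0, 1, 9, 3, 8, 12, 5, 7, 4, 6, 10, 11, 2] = (2 9 6 5 12)(4 8)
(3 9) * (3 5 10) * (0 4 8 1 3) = [4, 3, 2, 9, 8, 10, 6, 7, 1, 5, 0] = (0 4 8 1 3 9 5 10)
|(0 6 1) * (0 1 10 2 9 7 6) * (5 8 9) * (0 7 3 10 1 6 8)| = 8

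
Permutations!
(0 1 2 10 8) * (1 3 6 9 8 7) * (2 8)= (0 3 6 9 2 10 7 1 8)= [3, 8, 10, 6, 4, 5, 9, 1, 0, 2, 7]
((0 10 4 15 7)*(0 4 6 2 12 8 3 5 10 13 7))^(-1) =((0 13 7 4 15)(2 12 8 3 5 10 6))^(-1) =(0 15 4 7 13)(2 6 10 5 3 8 12)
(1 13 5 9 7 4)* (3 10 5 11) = (1 13 11 3 10 5 9 7 4) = [0, 13, 2, 10, 1, 9, 6, 4, 8, 7, 5, 3, 12, 11]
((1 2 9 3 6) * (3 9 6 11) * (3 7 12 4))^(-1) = (1 6 2)(3 4 12 7 11)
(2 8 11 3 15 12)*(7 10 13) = (2 8 11 3 15 12)(7 10 13) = [0, 1, 8, 15, 4, 5, 6, 10, 11, 9, 13, 3, 2, 7, 14, 12]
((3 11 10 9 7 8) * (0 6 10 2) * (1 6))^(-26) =(0 9 11 6 8)(1 7 2 10 3)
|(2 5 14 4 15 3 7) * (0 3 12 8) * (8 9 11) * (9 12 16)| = 12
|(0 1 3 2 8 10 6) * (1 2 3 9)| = 10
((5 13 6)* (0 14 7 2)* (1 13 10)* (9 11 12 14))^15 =((0 9 11 12 14 7 2)(1 13 6 5 10))^15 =(0 9 11 12 14 7 2)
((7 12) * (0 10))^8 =(12)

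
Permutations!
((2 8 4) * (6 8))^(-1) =((2 6 8 4))^(-1) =(2 4 8 6)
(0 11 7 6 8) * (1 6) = (0 11 7 1 6 8) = [11, 6, 2, 3, 4, 5, 8, 1, 0, 9, 10, 7]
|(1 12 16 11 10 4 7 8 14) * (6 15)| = 18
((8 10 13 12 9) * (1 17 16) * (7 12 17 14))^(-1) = (1 16 17 13 10 8 9 12 7 14) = ((1 14 7 12 9 8 10 13 17 16))^(-1)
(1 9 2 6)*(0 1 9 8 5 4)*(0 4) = (0 1 8 5)(2 6 9) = [1, 8, 6, 3, 4, 0, 9, 7, 5, 2]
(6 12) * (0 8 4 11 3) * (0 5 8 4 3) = (0 4 11)(3 5 8)(6 12) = [4, 1, 2, 5, 11, 8, 12, 7, 3, 9, 10, 0, 6]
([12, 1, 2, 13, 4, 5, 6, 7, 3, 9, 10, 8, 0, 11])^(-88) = [0, 1, 2, 3, 4, 5, 6, 7, 8, 9, 10, 11, 12, 13]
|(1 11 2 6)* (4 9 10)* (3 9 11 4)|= 15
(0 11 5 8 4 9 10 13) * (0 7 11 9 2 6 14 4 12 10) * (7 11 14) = [9, 1, 6, 3, 2, 8, 7, 14, 12, 0, 13, 5, 10, 11, 4] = (0 9)(2 6 7 14 4)(5 8 12 10 13 11)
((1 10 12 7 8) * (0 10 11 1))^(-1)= ((0 10 12 7 8)(1 11))^(-1)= (0 8 7 12 10)(1 11)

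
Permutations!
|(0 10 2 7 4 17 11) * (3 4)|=8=|(0 10 2 7 3 4 17 11)|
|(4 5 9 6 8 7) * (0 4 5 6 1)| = 8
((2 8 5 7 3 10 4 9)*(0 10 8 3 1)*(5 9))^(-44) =((0 10 4 5 7 1)(2 3 8 9))^(-44) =(0 7 4)(1 5 10)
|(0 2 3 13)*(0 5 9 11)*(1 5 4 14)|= 10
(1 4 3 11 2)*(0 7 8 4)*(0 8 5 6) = (0 7 5 6)(1 8 4 3 11 2) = [7, 8, 1, 11, 3, 6, 0, 5, 4, 9, 10, 2]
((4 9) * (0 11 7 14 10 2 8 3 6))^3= (0 14 8)(2 6 7)(3 11 10)(4 9)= ((0 11 7 14 10 2 8 3 6)(4 9))^3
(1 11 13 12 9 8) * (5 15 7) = (1 11 13 12 9 8)(5 15 7) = [0, 11, 2, 3, 4, 15, 6, 5, 1, 8, 10, 13, 9, 12, 14, 7]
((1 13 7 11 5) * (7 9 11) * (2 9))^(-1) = ((1 13 2 9 11 5))^(-1) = (1 5 11 9 2 13)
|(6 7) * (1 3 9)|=|(1 3 9)(6 7)|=6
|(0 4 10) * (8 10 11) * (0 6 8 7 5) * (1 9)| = 30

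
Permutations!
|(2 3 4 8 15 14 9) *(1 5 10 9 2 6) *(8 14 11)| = 60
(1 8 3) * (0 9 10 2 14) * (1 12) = (0 9 10 2 14)(1 8 3 12) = [9, 8, 14, 12, 4, 5, 6, 7, 3, 10, 2, 11, 1, 13, 0]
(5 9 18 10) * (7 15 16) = [0, 1, 2, 3, 4, 9, 6, 15, 8, 18, 5, 11, 12, 13, 14, 16, 7, 17, 10] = (5 9 18 10)(7 15 16)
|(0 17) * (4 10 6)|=|(0 17)(4 10 6)|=6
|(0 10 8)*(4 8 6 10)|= |(0 4 8)(6 10)|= 6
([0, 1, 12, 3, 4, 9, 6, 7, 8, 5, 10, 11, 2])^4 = [0, 1, 2, 3, 4, 5, 6, 7, 8, 9, 10, 11, 12]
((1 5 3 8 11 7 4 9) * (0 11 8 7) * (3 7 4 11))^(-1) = (0 11 7 5 1 9 4 3)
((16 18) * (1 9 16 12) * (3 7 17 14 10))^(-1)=(1 12 18 16 9)(3 10 14 17 7)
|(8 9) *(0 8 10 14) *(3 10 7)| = |(0 8 9 7 3 10 14)| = 7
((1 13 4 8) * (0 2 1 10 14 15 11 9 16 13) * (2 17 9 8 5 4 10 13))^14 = (0 9 2)(1 17 16)(8 10 15)(11 13 14)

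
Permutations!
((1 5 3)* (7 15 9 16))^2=(1 3 5)(7 9)(15 16)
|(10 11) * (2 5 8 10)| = 5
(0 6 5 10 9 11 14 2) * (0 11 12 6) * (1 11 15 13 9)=[0, 11, 15, 3, 4, 10, 5, 7, 8, 12, 1, 14, 6, 9, 2, 13]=(1 11 14 2 15 13 9 12 6 5 10)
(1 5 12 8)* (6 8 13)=[0, 5, 2, 3, 4, 12, 8, 7, 1, 9, 10, 11, 13, 6]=(1 5 12 13 6 8)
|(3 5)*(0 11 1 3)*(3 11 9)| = 4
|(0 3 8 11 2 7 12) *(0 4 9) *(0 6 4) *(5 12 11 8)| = 12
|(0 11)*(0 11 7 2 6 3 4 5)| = |(11)(0 7 2 6 3 4 5)| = 7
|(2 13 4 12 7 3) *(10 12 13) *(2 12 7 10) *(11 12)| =|(3 11 12 10 7)(4 13)| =10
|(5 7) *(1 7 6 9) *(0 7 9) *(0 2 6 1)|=10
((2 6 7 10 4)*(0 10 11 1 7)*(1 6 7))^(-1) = (0 6 11 7 2 4 10)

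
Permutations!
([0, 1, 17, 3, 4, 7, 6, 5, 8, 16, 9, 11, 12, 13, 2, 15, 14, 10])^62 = (2 10 16)(9 14 17)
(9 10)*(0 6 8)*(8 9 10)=(10)(0 6 9 8)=[6, 1, 2, 3, 4, 5, 9, 7, 0, 8, 10]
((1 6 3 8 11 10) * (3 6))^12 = ((1 3 8 11 10))^12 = (1 8 10 3 11)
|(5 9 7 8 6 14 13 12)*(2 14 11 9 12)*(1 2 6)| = 18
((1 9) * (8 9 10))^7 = ((1 10 8 9))^7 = (1 9 8 10)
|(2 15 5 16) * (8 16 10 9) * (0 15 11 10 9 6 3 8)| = |(0 15 5 9)(2 11 10 6 3 8 16)| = 28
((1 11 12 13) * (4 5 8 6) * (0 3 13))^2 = ((0 3 13 1 11 12)(4 5 8 6))^2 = (0 13 11)(1 12 3)(4 8)(5 6)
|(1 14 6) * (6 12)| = |(1 14 12 6)| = 4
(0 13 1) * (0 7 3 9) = [13, 7, 2, 9, 4, 5, 6, 3, 8, 0, 10, 11, 12, 1] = (0 13 1 7 3 9)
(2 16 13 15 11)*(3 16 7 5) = (2 7 5 3 16 13 15 11) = [0, 1, 7, 16, 4, 3, 6, 5, 8, 9, 10, 2, 12, 15, 14, 11, 13]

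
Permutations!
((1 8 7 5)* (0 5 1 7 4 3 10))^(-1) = (0 10 3 4 8 1 7 5)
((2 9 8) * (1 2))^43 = ((1 2 9 8))^43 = (1 8 9 2)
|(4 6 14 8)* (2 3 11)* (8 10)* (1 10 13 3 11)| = 8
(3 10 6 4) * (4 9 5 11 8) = [0, 1, 2, 10, 3, 11, 9, 7, 4, 5, 6, 8] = (3 10 6 9 5 11 8 4)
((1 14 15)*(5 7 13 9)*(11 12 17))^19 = ((1 14 15)(5 7 13 9)(11 12 17))^19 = (1 14 15)(5 9 13 7)(11 12 17)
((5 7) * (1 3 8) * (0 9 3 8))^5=(0 3 9)(1 8)(5 7)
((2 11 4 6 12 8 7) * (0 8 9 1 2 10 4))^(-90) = (0 2 9 6 10 8 11 1 12 4 7)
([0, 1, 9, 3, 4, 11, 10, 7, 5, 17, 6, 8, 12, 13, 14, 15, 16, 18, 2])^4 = (18)(5 11 8)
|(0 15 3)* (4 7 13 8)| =12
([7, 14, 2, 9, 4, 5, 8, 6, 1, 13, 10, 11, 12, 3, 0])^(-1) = [14, 8, 2, 13, 4, 5, 7, 0, 6, 3, 10, 11, 12, 9, 1]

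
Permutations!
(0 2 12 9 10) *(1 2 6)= (0 6 1 2 12 9 10)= [6, 2, 12, 3, 4, 5, 1, 7, 8, 10, 0, 11, 9]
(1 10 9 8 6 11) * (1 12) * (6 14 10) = (1 6 11 12)(8 14 10 9) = [0, 6, 2, 3, 4, 5, 11, 7, 14, 8, 9, 12, 1, 13, 10]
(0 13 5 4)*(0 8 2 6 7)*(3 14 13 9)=(0 9 3 14 13 5 4 8 2 6 7)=[9, 1, 6, 14, 8, 4, 7, 0, 2, 3, 10, 11, 12, 5, 13]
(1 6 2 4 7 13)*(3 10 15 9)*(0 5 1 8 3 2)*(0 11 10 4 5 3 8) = (0 3 4 7 13)(1 6 11 10 15 9 2 5) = [3, 6, 5, 4, 7, 1, 11, 13, 8, 2, 15, 10, 12, 0, 14, 9]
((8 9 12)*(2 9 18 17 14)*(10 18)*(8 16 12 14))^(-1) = (2 14 9)(8 17 18 10)(12 16) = ((2 9 14)(8 10 18 17)(12 16))^(-1)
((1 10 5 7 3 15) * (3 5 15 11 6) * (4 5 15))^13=((1 10 4 5 7 15)(3 11 6))^13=(1 10 4 5 7 15)(3 11 6)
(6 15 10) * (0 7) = (0 7)(6 15 10) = [7, 1, 2, 3, 4, 5, 15, 0, 8, 9, 6, 11, 12, 13, 14, 10]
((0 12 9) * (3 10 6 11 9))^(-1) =((0 12 3 10 6 11 9))^(-1) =(0 9 11 6 10 3 12)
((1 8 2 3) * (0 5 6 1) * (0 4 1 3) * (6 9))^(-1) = ((0 5 9 6 3 4 1 8 2))^(-1) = (0 2 8 1 4 3 6 9 5)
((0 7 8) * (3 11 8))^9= (0 8 11 3 7)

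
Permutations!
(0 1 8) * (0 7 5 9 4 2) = [1, 8, 0, 3, 2, 9, 6, 5, 7, 4] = (0 1 8 7 5 9 4 2)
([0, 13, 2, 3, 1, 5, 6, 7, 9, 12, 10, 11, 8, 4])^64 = (1 13 4)(8 9 12)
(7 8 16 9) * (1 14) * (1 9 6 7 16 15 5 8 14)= [0, 1, 2, 3, 4, 8, 7, 14, 15, 16, 10, 11, 12, 13, 9, 5, 6]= (5 8 15)(6 7 14 9 16)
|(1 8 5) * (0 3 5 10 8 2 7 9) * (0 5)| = 10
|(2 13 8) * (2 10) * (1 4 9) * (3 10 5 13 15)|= 12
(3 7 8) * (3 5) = (3 7 8 5) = [0, 1, 2, 7, 4, 3, 6, 8, 5]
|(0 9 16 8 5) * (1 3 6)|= |(0 9 16 8 5)(1 3 6)|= 15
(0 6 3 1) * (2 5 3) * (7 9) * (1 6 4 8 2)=[4, 0, 5, 6, 8, 3, 1, 9, 2, 7]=(0 4 8 2 5 3 6 1)(7 9)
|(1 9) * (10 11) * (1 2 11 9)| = |(2 11 10 9)| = 4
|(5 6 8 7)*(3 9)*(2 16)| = 4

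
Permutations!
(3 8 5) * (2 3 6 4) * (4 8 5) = (2 3 5 6 8 4) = [0, 1, 3, 5, 2, 6, 8, 7, 4]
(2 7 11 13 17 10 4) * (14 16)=(2 7 11 13 17 10 4)(14 16)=[0, 1, 7, 3, 2, 5, 6, 11, 8, 9, 4, 13, 12, 17, 16, 15, 14, 10]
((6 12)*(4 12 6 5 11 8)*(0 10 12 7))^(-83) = (0 8 12 7 11 10 4 5)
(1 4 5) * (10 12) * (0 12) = (0 12 10)(1 4 5) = [12, 4, 2, 3, 5, 1, 6, 7, 8, 9, 0, 11, 10]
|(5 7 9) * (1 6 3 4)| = |(1 6 3 4)(5 7 9)| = 12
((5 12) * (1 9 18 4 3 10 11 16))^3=((1 9 18 4 3 10 11 16)(5 12))^3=(1 4 11 9 3 16 18 10)(5 12)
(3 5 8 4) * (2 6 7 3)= (2 6 7 3 5 8 4)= [0, 1, 6, 5, 2, 8, 7, 3, 4]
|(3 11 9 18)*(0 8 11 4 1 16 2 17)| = 11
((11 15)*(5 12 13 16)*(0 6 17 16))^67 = (0 5 6 12 17 13 16)(11 15)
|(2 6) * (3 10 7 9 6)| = |(2 3 10 7 9 6)| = 6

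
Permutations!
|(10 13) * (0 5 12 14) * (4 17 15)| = 12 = |(0 5 12 14)(4 17 15)(10 13)|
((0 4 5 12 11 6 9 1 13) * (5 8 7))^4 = ((0 4 8 7 5 12 11 6 9 1 13))^4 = (0 5 9 4 12 1 8 11 13 7 6)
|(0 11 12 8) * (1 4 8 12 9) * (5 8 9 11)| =3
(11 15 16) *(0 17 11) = [17, 1, 2, 3, 4, 5, 6, 7, 8, 9, 10, 15, 12, 13, 14, 16, 0, 11] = (0 17 11 15 16)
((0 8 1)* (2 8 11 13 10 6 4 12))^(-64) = (0 12 13 8 6)(1 4 11 2 10)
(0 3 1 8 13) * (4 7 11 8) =(0 3 1 4 7 11 8 13) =[3, 4, 2, 1, 7, 5, 6, 11, 13, 9, 10, 8, 12, 0]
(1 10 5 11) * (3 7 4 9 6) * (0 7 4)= (0 7)(1 10 5 11)(3 4 9 6)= [7, 10, 2, 4, 9, 11, 3, 0, 8, 6, 5, 1]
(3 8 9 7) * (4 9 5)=(3 8 5 4 9 7)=[0, 1, 2, 8, 9, 4, 6, 3, 5, 7]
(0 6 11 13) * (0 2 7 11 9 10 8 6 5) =[5, 1, 7, 3, 4, 0, 9, 11, 6, 10, 8, 13, 12, 2] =(0 5)(2 7 11 13)(6 9 10 8)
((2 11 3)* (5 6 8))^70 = ((2 11 3)(5 6 8))^70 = (2 11 3)(5 6 8)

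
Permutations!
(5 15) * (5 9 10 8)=(5 15 9 10 8)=[0, 1, 2, 3, 4, 15, 6, 7, 5, 10, 8, 11, 12, 13, 14, 9]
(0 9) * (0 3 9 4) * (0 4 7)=[7, 1, 2, 9, 4, 5, 6, 0, 8, 3]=(0 7)(3 9)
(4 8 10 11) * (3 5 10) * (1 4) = (1 4 8 3 5 10 11) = [0, 4, 2, 5, 8, 10, 6, 7, 3, 9, 11, 1]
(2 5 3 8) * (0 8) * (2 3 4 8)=[2, 1, 5, 0, 8, 4, 6, 7, 3]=(0 2 5 4 8 3)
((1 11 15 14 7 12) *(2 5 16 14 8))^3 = (1 8 16 12 15 5 7 11 2 14)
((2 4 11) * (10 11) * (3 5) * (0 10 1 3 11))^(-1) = (0 10)(1 4 2 11 5 3)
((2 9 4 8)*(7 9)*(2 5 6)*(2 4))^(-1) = ((2 7 9)(4 8 5 6))^(-1) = (2 9 7)(4 6 5 8)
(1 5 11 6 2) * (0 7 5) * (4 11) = [7, 0, 1, 3, 11, 4, 2, 5, 8, 9, 10, 6] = (0 7 5 4 11 6 2 1)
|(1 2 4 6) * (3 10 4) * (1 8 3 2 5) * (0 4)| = |(0 4 6 8 3 10)(1 5)| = 6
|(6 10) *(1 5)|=2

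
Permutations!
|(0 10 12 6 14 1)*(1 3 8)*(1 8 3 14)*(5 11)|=10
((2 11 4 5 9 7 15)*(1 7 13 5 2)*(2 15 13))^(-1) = ((1 7 13 5 9 2 11 4 15))^(-1) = (1 15 4 11 2 9 5 13 7)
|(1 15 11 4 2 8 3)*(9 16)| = |(1 15 11 4 2 8 3)(9 16)| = 14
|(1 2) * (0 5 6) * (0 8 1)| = |(0 5 6 8 1 2)| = 6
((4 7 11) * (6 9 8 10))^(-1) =((4 7 11)(6 9 8 10))^(-1) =(4 11 7)(6 10 8 9)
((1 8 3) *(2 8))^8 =((1 2 8 3))^8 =(8)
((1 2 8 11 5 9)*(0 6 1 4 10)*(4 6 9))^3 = ((0 9 6 1 2 8 11 5 4 10))^3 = (0 1 11 10 6 8 4 9 2 5)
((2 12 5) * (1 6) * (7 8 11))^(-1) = (1 6)(2 5 12)(7 11 8)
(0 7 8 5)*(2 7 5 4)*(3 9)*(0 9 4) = [5, 1, 7, 4, 2, 9, 6, 8, 0, 3] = (0 5 9 3 4 2 7 8)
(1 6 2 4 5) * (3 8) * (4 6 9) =[0, 9, 6, 8, 5, 1, 2, 7, 3, 4] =(1 9 4 5)(2 6)(3 8)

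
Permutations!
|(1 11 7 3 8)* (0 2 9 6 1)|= |(0 2 9 6 1 11 7 3 8)|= 9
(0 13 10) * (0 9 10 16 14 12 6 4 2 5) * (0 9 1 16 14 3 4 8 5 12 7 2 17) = [13, 16, 12, 4, 17, 9, 8, 2, 5, 10, 1, 11, 6, 14, 7, 15, 3, 0] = (0 13 14 7 2 12 6 8 5 9 10 1 16 3 4 17)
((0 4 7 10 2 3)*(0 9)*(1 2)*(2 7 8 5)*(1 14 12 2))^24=((0 4 8 5 1 7 10 14 12 2 3 9))^24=(14)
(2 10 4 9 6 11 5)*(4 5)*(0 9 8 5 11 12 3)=[9, 1, 10, 0, 8, 2, 12, 7, 5, 6, 11, 4, 3]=(0 9 6 12 3)(2 10 11 4 8 5)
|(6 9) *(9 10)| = 3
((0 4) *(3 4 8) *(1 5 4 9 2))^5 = (0 1 3 4 2 8 5 9)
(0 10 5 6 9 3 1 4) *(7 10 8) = (0 8 7 10 5 6 9 3 1 4) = [8, 4, 2, 1, 0, 6, 9, 10, 7, 3, 5]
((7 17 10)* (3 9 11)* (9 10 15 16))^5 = (3 16 7 11 15 10 9 17)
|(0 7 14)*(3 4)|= |(0 7 14)(3 4)|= 6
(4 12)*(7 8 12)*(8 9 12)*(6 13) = (4 7 9 12)(6 13) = [0, 1, 2, 3, 7, 5, 13, 9, 8, 12, 10, 11, 4, 6]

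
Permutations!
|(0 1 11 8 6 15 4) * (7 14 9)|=21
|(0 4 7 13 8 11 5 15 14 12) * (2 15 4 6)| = |(0 6 2 15 14 12)(4 7 13 8 11 5)| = 6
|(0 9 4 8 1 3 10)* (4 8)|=|(0 9 8 1 3 10)|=6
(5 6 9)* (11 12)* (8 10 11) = (5 6 9)(8 10 11 12) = [0, 1, 2, 3, 4, 6, 9, 7, 10, 5, 11, 12, 8]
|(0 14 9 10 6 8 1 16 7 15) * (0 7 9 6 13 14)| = 8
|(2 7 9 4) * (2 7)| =3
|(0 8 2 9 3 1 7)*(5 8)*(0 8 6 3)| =9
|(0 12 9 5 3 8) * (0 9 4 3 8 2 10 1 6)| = 24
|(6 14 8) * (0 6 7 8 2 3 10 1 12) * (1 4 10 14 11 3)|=|(0 6 11 3 14 2 1 12)(4 10)(7 8)|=8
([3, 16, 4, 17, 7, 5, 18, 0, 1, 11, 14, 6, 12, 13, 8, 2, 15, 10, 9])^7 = [16, 3, 14, 15, 8, 5, 11, 1, 0, 18, 4, 9, 12, 13, 7, 10, 17, 2, 6]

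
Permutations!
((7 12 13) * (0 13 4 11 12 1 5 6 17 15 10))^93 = (0 1 17)(5 15 13)(6 10 7)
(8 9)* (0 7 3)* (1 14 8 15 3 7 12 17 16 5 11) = (0 12 17 16 5 11 1 14 8 9 15 3) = [12, 14, 2, 0, 4, 11, 6, 7, 9, 15, 10, 1, 17, 13, 8, 3, 5, 16]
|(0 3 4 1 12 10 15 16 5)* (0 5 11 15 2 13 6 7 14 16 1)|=|(0 3 4)(1 12 10 2 13 6 7 14 16 11 15)|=33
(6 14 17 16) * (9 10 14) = [0, 1, 2, 3, 4, 5, 9, 7, 8, 10, 14, 11, 12, 13, 17, 15, 6, 16] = (6 9 10 14 17 16)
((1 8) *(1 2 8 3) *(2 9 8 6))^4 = ((1 3)(2 6)(8 9))^4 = (9)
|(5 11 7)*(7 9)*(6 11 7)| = |(5 7)(6 11 9)| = 6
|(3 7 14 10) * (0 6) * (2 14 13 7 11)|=10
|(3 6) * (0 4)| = 2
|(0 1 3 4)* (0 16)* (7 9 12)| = 15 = |(0 1 3 4 16)(7 9 12)|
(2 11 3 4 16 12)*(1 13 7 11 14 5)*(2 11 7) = [0, 13, 14, 4, 16, 1, 6, 7, 8, 9, 10, 3, 11, 2, 5, 15, 12] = (1 13 2 14 5)(3 4 16 12 11)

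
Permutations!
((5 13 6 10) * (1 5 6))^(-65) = (1 5 13)(6 10)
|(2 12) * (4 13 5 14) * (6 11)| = 4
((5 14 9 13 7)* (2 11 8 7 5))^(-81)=((2 11 8 7)(5 14 9 13))^(-81)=(2 7 8 11)(5 13 9 14)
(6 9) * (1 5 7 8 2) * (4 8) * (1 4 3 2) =(1 5 7 3 2 4 8)(6 9) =[0, 5, 4, 2, 8, 7, 9, 3, 1, 6]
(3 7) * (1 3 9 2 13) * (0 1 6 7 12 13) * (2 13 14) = (0 1 3 12 14 2)(6 7 9 13) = [1, 3, 0, 12, 4, 5, 7, 9, 8, 13, 10, 11, 14, 6, 2]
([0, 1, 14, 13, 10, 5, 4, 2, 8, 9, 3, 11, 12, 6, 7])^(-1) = [0, 1, 7, 10, 6, 5, 13, 14, 8, 9, 4, 11, 12, 3, 2]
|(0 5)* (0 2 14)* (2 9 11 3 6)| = 8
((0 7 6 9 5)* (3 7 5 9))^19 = ((9)(0 5)(3 7 6))^19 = (9)(0 5)(3 7 6)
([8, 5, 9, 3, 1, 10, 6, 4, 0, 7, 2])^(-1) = (0 8)(1 4 7 9 2 10 5)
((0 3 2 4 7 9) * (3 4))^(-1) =((0 4 7 9)(2 3))^(-1) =(0 9 7 4)(2 3)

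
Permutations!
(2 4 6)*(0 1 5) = (0 1 5)(2 4 6) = [1, 5, 4, 3, 6, 0, 2]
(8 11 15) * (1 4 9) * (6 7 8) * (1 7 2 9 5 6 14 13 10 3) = (1 4 5 6 2 9 7 8 11 15 14 13 10 3) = [0, 4, 9, 1, 5, 6, 2, 8, 11, 7, 3, 15, 12, 10, 13, 14]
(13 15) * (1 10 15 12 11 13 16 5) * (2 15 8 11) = (1 10 8 11 13 12 2 15 16 5) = [0, 10, 15, 3, 4, 1, 6, 7, 11, 9, 8, 13, 2, 12, 14, 16, 5]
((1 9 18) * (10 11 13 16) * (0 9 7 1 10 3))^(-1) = ((0 9 18 10 11 13 16 3)(1 7))^(-1) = (0 3 16 13 11 10 18 9)(1 7)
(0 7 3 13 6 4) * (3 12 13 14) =[7, 1, 2, 14, 0, 5, 4, 12, 8, 9, 10, 11, 13, 6, 3] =(0 7 12 13 6 4)(3 14)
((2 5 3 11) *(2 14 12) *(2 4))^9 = (2 3 14 4 5 11 12)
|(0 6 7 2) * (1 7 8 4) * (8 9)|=8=|(0 6 9 8 4 1 7 2)|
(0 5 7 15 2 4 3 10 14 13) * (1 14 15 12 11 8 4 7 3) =(0 5 3 10 15 2 7 12 11 8 4 1 14 13) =[5, 14, 7, 10, 1, 3, 6, 12, 4, 9, 15, 8, 11, 0, 13, 2]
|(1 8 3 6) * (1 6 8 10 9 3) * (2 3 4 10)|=12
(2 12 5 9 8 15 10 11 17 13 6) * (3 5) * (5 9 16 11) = (2 12 3 9 8 15 10 5 16 11 17 13 6) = [0, 1, 12, 9, 4, 16, 2, 7, 15, 8, 5, 17, 3, 6, 14, 10, 11, 13]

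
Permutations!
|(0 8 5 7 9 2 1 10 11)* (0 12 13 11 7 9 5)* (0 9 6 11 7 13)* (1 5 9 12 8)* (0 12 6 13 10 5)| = 21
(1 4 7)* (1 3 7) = (1 4)(3 7) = [0, 4, 2, 7, 1, 5, 6, 3]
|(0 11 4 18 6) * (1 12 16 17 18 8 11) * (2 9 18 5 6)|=|(0 1 12 16 17 5 6)(2 9 18)(4 8 11)|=21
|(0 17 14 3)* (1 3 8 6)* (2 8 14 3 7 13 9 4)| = 24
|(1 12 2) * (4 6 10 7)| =12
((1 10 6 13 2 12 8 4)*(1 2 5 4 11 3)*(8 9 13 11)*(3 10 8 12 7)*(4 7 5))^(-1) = (1 3 7 5 2 4 13 9 12 8)(6 10 11)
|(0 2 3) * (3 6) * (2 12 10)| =|(0 12 10 2 6 3)| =6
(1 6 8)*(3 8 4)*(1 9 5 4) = (1 6)(3 8 9 5 4) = [0, 6, 2, 8, 3, 4, 1, 7, 9, 5]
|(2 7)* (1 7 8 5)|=|(1 7 2 8 5)|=5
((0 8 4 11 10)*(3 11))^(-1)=(0 10 11 3 4 8)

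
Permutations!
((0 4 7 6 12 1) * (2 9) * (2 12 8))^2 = ((0 4 7 6 8 2 9 12 1))^2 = (0 7 8 9 1 4 6 2 12)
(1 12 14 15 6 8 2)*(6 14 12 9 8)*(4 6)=(1 9 8 2)(4 6)(14 15)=[0, 9, 1, 3, 6, 5, 4, 7, 2, 8, 10, 11, 12, 13, 15, 14]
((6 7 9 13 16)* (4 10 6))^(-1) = (4 16 13 9 7 6 10)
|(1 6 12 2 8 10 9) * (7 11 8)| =|(1 6 12 2 7 11 8 10 9)| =9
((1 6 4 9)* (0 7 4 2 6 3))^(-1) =(0 3 1 9 4 7)(2 6)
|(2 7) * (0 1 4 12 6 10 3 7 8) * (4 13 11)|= |(0 1 13 11 4 12 6 10 3 7 2 8)|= 12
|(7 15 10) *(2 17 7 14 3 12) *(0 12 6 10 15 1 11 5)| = |(0 12 2 17 7 1 11 5)(3 6 10 14)| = 8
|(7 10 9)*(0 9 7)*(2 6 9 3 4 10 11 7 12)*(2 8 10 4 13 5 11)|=9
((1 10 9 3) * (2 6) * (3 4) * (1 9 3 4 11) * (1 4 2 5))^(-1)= (1 5 6 2 4 11 9 3 10)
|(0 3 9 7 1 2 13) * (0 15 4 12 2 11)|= 30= |(0 3 9 7 1 11)(2 13 15 4 12)|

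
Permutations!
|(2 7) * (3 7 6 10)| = 5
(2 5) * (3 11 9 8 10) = [0, 1, 5, 11, 4, 2, 6, 7, 10, 8, 3, 9] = (2 5)(3 11 9 8 10)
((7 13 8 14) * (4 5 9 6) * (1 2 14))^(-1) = (1 8 13 7 14 2)(4 6 9 5) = ((1 2 14 7 13 8)(4 5 9 6))^(-1)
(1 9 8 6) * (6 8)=(1 9 6)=[0, 9, 2, 3, 4, 5, 1, 7, 8, 6]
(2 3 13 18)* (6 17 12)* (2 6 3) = [0, 1, 2, 13, 4, 5, 17, 7, 8, 9, 10, 11, 3, 18, 14, 15, 16, 12, 6] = (3 13 18 6 17 12)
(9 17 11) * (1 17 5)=(1 17 11 9 5)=[0, 17, 2, 3, 4, 1, 6, 7, 8, 5, 10, 9, 12, 13, 14, 15, 16, 11]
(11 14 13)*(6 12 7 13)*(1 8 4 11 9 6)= [0, 8, 2, 3, 11, 5, 12, 13, 4, 6, 10, 14, 7, 9, 1]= (1 8 4 11 14)(6 12 7 13 9)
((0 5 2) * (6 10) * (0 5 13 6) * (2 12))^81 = (0 13 6 10)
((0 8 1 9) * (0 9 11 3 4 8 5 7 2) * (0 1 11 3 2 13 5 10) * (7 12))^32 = (13)(1 4 11)(2 3 8)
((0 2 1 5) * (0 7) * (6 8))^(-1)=(0 7 5 1 2)(6 8)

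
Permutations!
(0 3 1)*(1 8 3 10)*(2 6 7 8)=(0 10 1)(2 6 7 8 3)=[10, 0, 6, 2, 4, 5, 7, 8, 3, 9, 1]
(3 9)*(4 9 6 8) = [0, 1, 2, 6, 9, 5, 8, 7, 4, 3] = (3 6 8 4 9)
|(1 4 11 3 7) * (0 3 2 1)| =12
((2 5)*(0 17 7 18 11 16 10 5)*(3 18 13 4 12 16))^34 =(0 4 5 7 16)(2 13 10 17 12)(3 18 11) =((0 17 7 13 4 12 16 10 5 2)(3 18 11))^34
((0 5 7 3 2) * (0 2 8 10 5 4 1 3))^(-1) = ((0 4 1 3 8 10 5 7))^(-1) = (0 7 5 10 8 3 1 4)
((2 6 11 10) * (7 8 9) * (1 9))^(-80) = (11)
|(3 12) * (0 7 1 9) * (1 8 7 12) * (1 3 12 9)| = |(12)(0 9)(7 8)| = 2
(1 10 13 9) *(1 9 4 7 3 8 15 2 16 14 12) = (1 10 13 4 7 3 8 15 2 16 14 12) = [0, 10, 16, 8, 7, 5, 6, 3, 15, 9, 13, 11, 1, 4, 12, 2, 14]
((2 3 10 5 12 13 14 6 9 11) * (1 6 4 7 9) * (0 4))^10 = (0 13 5 3 11 7)(2 9 4 14 12 10) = ((0 4 7 9 11 2 3 10 5 12 13 14)(1 6))^10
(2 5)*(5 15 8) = (2 15 8 5) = [0, 1, 15, 3, 4, 2, 6, 7, 5, 9, 10, 11, 12, 13, 14, 8]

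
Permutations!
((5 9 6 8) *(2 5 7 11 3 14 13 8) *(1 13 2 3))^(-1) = ((1 13 8 7 11)(2 5 9 6 3 14))^(-1) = (1 11 7 8 13)(2 14 3 6 9 5)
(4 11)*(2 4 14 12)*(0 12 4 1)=(0 12 2 1)(4 11 14)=[12, 0, 1, 3, 11, 5, 6, 7, 8, 9, 10, 14, 2, 13, 4]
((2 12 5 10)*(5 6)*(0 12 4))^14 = ((0 12 6 5 10 2 4))^14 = (12)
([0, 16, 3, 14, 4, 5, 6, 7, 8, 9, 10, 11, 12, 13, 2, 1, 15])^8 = (1 15 16)(2 14 3)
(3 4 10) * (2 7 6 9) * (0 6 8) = (0 6 9 2 7 8)(3 4 10) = [6, 1, 7, 4, 10, 5, 9, 8, 0, 2, 3]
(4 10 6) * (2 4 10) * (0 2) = [2, 1, 4, 3, 0, 5, 10, 7, 8, 9, 6] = (0 2 4)(6 10)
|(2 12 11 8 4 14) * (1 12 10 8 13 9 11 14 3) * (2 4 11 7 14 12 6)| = 12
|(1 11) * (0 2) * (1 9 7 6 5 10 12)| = |(0 2)(1 11 9 7 6 5 10 12)| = 8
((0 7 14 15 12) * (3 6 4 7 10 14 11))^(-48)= (0 14 12 10 15)(3 4 11 6 7)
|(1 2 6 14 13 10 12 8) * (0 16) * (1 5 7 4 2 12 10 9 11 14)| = 8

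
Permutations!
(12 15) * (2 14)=(2 14)(12 15)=[0, 1, 14, 3, 4, 5, 6, 7, 8, 9, 10, 11, 15, 13, 2, 12]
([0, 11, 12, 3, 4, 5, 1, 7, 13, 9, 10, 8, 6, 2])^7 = (13)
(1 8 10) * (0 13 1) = (0 13 1 8 10) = [13, 8, 2, 3, 4, 5, 6, 7, 10, 9, 0, 11, 12, 1]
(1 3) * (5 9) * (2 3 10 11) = (1 10 11 2 3)(5 9) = [0, 10, 3, 1, 4, 9, 6, 7, 8, 5, 11, 2]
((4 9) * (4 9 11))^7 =(4 11)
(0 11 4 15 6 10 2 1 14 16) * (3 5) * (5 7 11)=(0 5 3 7 11 4 15 6 10 2 1 14 16)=[5, 14, 1, 7, 15, 3, 10, 11, 8, 9, 2, 4, 12, 13, 16, 6, 0]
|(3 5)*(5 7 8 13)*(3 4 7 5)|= |(3 5 4 7 8 13)|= 6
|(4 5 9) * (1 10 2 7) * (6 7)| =|(1 10 2 6 7)(4 5 9)| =15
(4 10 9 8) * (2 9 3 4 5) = (2 9 8 5)(3 4 10) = [0, 1, 9, 4, 10, 2, 6, 7, 5, 8, 3]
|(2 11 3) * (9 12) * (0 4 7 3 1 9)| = |(0 4 7 3 2 11 1 9 12)| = 9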